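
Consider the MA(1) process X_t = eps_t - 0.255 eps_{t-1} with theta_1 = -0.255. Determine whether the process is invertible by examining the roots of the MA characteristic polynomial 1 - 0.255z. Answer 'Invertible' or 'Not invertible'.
\text{Invertible}

The MA(q) characteristic polynomial is P(z) = 1 - 0.255z.
Invertibility requires all roots to lie outside the unit circle, i.e. |z| > 1 for every root.
This is linear in z: 1 + (-0.255) z = 0  =>  z = -1/(-0.255) = 3.921569,  |z| = 3.921569.
Moduli of all roots: 3.9216.
All moduli strictly greater than 1? Yes.
Verdict: Invertible.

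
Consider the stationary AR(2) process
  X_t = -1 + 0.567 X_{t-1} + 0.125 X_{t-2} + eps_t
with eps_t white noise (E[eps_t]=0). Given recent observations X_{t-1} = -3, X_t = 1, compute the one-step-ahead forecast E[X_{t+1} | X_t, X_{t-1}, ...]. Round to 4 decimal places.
E[X_{t+1} \mid \mathcal F_t] = -0.8080

For an AR(p) model X_t = c + sum_i phi_i X_{t-i} + eps_t, the
one-step-ahead conditional mean is
  E[X_{t+1} | X_t, ...] = c + sum_i phi_i X_{t+1-i}.
Substitute known values:
  E[X_{t+1} | ...] = -1 + (0.567) * (1) + (0.125) * (-3)
                   = -0.8080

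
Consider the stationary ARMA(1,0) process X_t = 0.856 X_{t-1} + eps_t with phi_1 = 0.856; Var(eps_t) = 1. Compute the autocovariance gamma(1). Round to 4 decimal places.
\gamma(1) = 3.2028

Multiply the model equation by X_{t-k} and take expectations. With theta_0 = psi_0 = 1 and psi_j the MA(infinity) weights, this gives
  gamma(k) - sum_i phi_i gamma(k-i) = c_k,
  c_k = sigma^2 * sum_{j=k..q} theta_j psi_{j-k}   (c_k = 0 for k > q),
using gamma(-m) = gamma(m).
Pure AR (q = 0): c_0 = sigma^2 = 1, c_k = 0 for k >= 1.
Equations for k = 0 and k = 1 (AR order 1):
  gamma(0) = phi_1 gamma(1) + c_0
  gamma(1) = phi_1 gamma(0) + c_1
Substituting the second into the first: gamma(0) (1 - phi_1^2) = c_0 + phi_1 c_1, so
  gamma(0) = c_0 / (1 - phi_1^2) = 1 / (1 - (0.856)^2) = 1 / 0.267264 = 3.741619.
  gamma(1) = phi_1 gamma(0) = (0.856)(3.741619) = 3.202826.
Therefore gamma(1) = 3.2028 (to 4 decimal places).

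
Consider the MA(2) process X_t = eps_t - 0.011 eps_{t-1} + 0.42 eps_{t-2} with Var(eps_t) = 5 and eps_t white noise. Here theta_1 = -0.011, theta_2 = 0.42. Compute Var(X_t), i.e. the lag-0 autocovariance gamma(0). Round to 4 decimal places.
\gamma(0) = 5.8826

For an MA(q) process X_t = eps_t + sum_i theta_i eps_{t-i} with
Var(eps_t) = sigma^2, the variance is
  gamma(0) = sigma^2 * (1 + sum_i theta_i^2).
  sum_i theta_i^2 = (-0.011)^2 + (0.42)^2 = 0.000121 + 0.1764 = 0.176521.
  gamma(0) = 5 * (1 + 0.176521) = 5 * 1.176521 = 5.882605, which rounds to 5.8826.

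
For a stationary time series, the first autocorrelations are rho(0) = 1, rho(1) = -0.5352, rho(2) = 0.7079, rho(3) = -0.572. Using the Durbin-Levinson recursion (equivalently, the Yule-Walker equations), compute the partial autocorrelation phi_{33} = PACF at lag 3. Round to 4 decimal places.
\phi_{33} = -0.2169

The PACF at lag k is phi_{kk}, the last component of the solution
to the Yule-Walker system G_k phi = r_k where
  (G_k)_{ij} = rho(|i - j|), (r_k)_i = rho(i), i,j = 1..k.
Equivalently, Durbin-Levinson gives phi_{kk} iteratively:
  phi_{11} = rho(1)
  phi_{kk} = [rho(k) - sum_{j=1..k-1} phi_{k-1,j} rho(k-j)]
            / [1 - sum_{j=1..k-1} phi_{k-1,j} rho(j)],
  phi_{k,j} = phi_{k-1,j} - phi_{kk} phi_{k-1,k-j},  j = 1..k-1.
Step k = 1:
  phi_11 = rho(1) = -0.5352.
Step k = 2:
  phi_22 = [rho(2) - phi_11 rho(1)] / [1 - phi_11 rho(1)] = [0.7079 - (-0.5352)(-0.5352)] / [1 - (-0.5352)(-0.5352)]
         = 0.42146096 / 0.71356096 = 0.590645.
  Update: phi_21 = phi_11 - phi_22 phi_11 = -0.5352 - (0.590645)(-0.5352) = -0.219087.
Step k = 3:
  phi_33 = [rho(3) - phi_21 rho(2) - phi_22 rho(1)] / [1 - phi_21 rho(1) - phi_22 rho(2)]
    numerator   = -0.572 - (-0.219087)(0.7079) - (0.590645)(-0.5352) = -0.10079531
    denominator = 1 - (-0.219087)(-0.5352) - (0.590645)(0.7079) = 0.4646273
  phi_33 = -0.10079531 / 0.4646273 = -0.2169.
Therefore phi_{33} = -0.2169.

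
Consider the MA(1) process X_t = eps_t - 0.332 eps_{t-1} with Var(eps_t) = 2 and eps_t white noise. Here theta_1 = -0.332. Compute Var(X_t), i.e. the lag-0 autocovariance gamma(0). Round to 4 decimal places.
\gamma(0) = 2.2204

For an MA(q) process X_t = eps_t + sum_i theta_i eps_{t-i} with
Var(eps_t) = sigma^2, the variance is
  gamma(0) = sigma^2 * (1 + sum_i theta_i^2).
  sum_i theta_i^2 = (-0.332)^2 = 0.110224.
  gamma(0) = 2 * (1 + 0.110224) = 2 * 1.110224 = 2.220448, which rounds to 2.2204.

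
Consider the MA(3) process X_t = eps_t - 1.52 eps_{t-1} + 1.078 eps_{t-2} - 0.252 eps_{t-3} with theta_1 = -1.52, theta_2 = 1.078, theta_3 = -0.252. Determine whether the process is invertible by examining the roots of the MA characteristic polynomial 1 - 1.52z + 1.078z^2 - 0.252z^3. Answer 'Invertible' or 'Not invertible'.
\text{Invertible}

The MA(q) characteristic polynomial is P(z) = 1 - 1.52z + 1.078z^2 - 0.252z^3.
Invertibility requires all roots to lie outside the unit circle, i.e. |z| > 1 for every root.
Degree 3: look for a simple real root z0 first, then factor out (1 - z/z0) and solve the remaining quadratic.
Testing z0 = 2.5: P(2.5) = 1 + (-1.52)(2.5) + (1.078)(2.5)^2 + (-0.252)(2.5)^3
  = 1 + (-3.8) + (6.7375) + (-3.9375) = 0.  So z_0 = 2.5 is a root, |z_0| = 2.5.
Divide out the factor (1 - 0.4 z) = (1 - z/z0) (since 1/z0 = 0.4):
  P(z) = (1 - 0.4 z)(1 + (-1.12) z + (0.63) z^2)
  [check: z-coef -1.12 - (0.4) = -1.52; z^2-coef 0.63 - (0.4)(-1.12) = 1.078; z^3-coef -(0.4)(0.63) = -0.252.]
Remaining roots from the quadratic factor 1 + (-1.12) z + (0.63) z^2:
  Set 1 + (-1.12) z + (0.63) z^2 = 0, i.e. a z^2 + b z + c = 0 with a = 0.63, b = -1.12, c = 1.
  Discriminant D = b^2 - 4ac = (-1.12)^2 - 4*(0.63)*1 = 1.2544 - (2.52) = -1.2656.
  D < 0, so the roots are the complex-conjugate pair z = (-b +/- i sqrt(-D)) / (2a) = 0.8889 +/- 0.8928i.
  For a conjugate pair |z|^2 = z * conj(z) = (product of roots) = c/a = 1/(0.63) = 1.587302, so |z| = sqrt(1.587302) = 1.2599 for both roots.
Moduli of all roots: 2.5000, 1.2599, 1.2599.
All moduli strictly greater than 1? Yes.
Verdict: Invertible.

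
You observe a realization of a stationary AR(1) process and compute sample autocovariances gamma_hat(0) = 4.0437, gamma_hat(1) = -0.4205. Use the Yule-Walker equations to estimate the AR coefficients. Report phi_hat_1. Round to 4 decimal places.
\hat\phi_{1} = -0.1040

The Yule-Walker equations for an AR(p) process read, in matrix form,
  Gamma_p phi = r_p,   with   (Gamma_p)_{ij} = gamma(|i - j|),
                       (r_p)_i = gamma(i),   i,j = 1..p.
Substitute the sample gammas (Toeplitz matrix and right-hand side of size 1):
  Gamma_p = [[4.0437]]
  r_p     = [-0.4205]
With p = 1 this is the single equation gamma(0) phi_1 = gamma(1):
  phi_hat_1 = gamma(1) / gamma(0) = -0.4205 / 4.0437 = -0.1040.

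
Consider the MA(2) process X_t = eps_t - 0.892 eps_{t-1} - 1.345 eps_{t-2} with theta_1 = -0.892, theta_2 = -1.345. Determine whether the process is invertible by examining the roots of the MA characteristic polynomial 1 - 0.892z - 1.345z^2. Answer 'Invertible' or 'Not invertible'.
\text{Not invertible}

The MA(q) characteristic polynomial is P(z) = 1 - 0.892z - 1.345z^2.
Invertibility requires all roots to lie outside the unit circle, i.e. |z| > 1 for every root.
Set 1 + (-0.892) z + (-1.345) z^2 = 0, i.e. a z^2 + b z + c = 0 with a = -1.345, b = -0.892, c = 1.
Discriminant D = b^2 - 4ac = (-0.892)^2 - 4*(-1.345)*1 = 0.795664 - (-5.38) = 6.175664.
D >= 0, so the roots are real: z = (-b +/- sqrt(D)) / (2a) = (0.892 +/- 2.485088) / (-2.69).
  z_1 = (0.892 + 2.485088) / (-2.69) = -1.2554,   |z_1| = 1.2554.
  z_2 = (0.892 - 2.485088) / (-2.69) = 0.5922,   |z_2| = 0.5922.
Moduli of all roots: 1.2554, 0.5922.
All moduli strictly greater than 1? No.
Verdict: Not invertible.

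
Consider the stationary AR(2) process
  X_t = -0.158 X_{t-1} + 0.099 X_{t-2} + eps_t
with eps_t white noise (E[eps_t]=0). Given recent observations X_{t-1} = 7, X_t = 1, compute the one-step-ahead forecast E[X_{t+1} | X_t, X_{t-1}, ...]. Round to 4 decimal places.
E[X_{t+1} \mid \mathcal F_t] = 0.5350

For an AR(p) model X_t = c + sum_i phi_i X_{t-i} + eps_t, the
one-step-ahead conditional mean is
  E[X_{t+1} | X_t, ...] = c + sum_i phi_i X_{t+1-i}.
Substitute known values:
  E[X_{t+1} | ...] = (-0.158) * (1) + (0.099) * (7)
                   = 0.5350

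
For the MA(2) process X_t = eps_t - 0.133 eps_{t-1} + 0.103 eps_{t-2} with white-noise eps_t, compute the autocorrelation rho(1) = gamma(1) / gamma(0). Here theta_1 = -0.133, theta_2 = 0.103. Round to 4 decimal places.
\rho(1) = -0.1427

For an MA(q) process with theta_0 = 1, the autocovariance is
  gamma(k) = sigma^2 * sum_{i=0..q-k} theta_i * theta_{i+k},
and rho(k) = gamma(k) / gamma(0). Sigma^2 cancels.
  numerator   = (1)*(-0.133) + (-0.133)*(0.103) = -0.146699.
  denominator = (1)^2 + (-0.133)^2 + (0.103)^2 = 1.028298.
  rho(1) = -0.146699 / 1.028298 = -0.1427.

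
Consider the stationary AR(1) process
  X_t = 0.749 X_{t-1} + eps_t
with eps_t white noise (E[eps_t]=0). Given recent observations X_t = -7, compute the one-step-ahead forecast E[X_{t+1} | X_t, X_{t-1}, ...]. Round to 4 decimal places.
E[X_{t+1} \mid \mathcal F_t] = -5.2430

For an AR(p) model X_t = c + sum_i phi_i X_{t-i} + eps_t, the
one-step-ahead conditional mean is
  E[X_{t+1} | X_t, ...] = c + sum_i phi_i X_{t+1-i}.
Substitute known values:
  E[X_{t+1} | ...] = (0.749) * (-7)
                   = -5.2430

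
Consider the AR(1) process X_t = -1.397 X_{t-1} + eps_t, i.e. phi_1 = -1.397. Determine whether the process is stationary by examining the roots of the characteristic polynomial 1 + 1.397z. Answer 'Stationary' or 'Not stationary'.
\text{Not stationary}

The AR(p) characteristic polynomial is P(z) = 1 + 1.397z.
Stationarity requires all roots to lie outside the unit circle, i.e. |z| > 1 for every root.
This is linear in z: 1 + (1.397) z = 0  =>  z = -1/(1.397) = -0.71582,  |z| = 0.71582.
Moduli of all roots: 0.7158.
All moduli strictly greater than 1? No.
Verdict: Not stationary.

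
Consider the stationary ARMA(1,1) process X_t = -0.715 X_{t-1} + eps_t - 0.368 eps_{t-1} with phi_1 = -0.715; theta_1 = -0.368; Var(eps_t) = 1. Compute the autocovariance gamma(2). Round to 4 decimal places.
\gamma(2) = 2.0011

Multiply the model equation by X_{t-k} and take expectations. With theta_0 = psi_0 = 1 and psi_j the MA(infinity) weights, this gives
  gamma(k) - sum_i phi_i gamma(k-i) = c_k,
  c_k = sigma^2 * sum_{j=k..q} theta_j psi_{j-k}   (c_k = 0 for k > q),
using gamma(-m) = gamma(m).
psi-weights needed (psi_j = theta_j + sum_i phi_i psi_{j-i}):
  psi_1 = theta_1 + phi_1 = -0.368 + (-0.715) = -1.083
Right-hand sides:
  c_0 = sigma^2 (1 + theta_1 psi_1) = 1 * (1 + (-0.368)(-1.083)) = 1 * 1.398544 = 1.398544
  c_1 = sigma^2 theta_1 = 1 * (-0.368) = -0.368
  c_2 = 0
Equations for k = 0 and k = 1 (AR order 1):
  gamma(0) = phi_1 gamma(1) + c_0
  gamma(1) = phi_1 gamma(0) + c_1
Substituting the second into the first: gamma(0) (1 - phi_1^2) = c_0 + phi_1 c_1, so
  gamma(0) = (c_0 + phi_1 c_1) / (1 - phi_1^2) = (1.398544 + (-0.715)(-0.368)) / (1 - (-0.715)^2) = 1.661664 / 0.488775 = 3.39965.
  gamma(1) = phi_1 gamma(0) + c_1 = (-0.715)(3.39965) + (-0.368) = -2.79875.
For k = 2 (> q): gamma(2) = phi_1 gamma(1) = (-0.715)(-2.79875) = 2.001106.
Therefore gamma(2) = 2.0011 (to 4 decimal places).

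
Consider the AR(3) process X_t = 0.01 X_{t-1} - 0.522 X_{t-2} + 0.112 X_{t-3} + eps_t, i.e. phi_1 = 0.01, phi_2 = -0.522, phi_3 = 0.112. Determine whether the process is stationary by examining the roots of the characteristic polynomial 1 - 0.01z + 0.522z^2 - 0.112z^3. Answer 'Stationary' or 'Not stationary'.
\text{Stationary}

The AR(p) characteristic polynomial is P(z) = 1 - 0.01z + 0.522z^2 - 0.112z^3.
Stationarity requires all roots to lie outside the unit circle, i.e. |z| > 1 for every root.
Degree 3: look for a simple real root z0 first, then factor out (1 - z/z0) and solve the remaining quadratic.
Testing z0 = 5: P(5) = 1 + (-0.01)(5) + (0.522)(5)^2 + (-0.112)(5)^3
  = 1 + (-0.05) + (13.05) + (-14) = 0.  So z_0 = 5 is a root, |z_0| = 5.
Divide out the factor (1 - 0.2 z) = (1 - z/z0) (since 1/z0 = 0.2):
  P(z) = (1 - 0.2 z)(1 + (0.19) z + (0.56) z^2)
  [check: z-coef 0.19 - (0.2) = -0.01; z^2-coef 0.56 - (0.2)(0.19) = 0.522; z^3-coef -(0.2)(0.56) = -0.112.]
Remaining roots from the quadratic factor 1 + (0.19) z + (0.56) z^2:
  Set 1 + (0.19) z + (0.56) z^2 = 0, i.e. a z^2 + b z + c = 0 with a = 0.56, b = 0.19, c = 1.
  Discriminant D = b^2 - 4ac = (0.19)^2 - 4*(0.56)*1 = 0.0361 - (2.24) = -2.2039.
  D < 0, so the roots are the complex-conjugate pair z = (-b +/- i sqrt(-D)) / (2a) = -0.1696 +/- 1.3255i.
  For a conjugate pair |z|^2 = z * conj(z) = (product of roots) = c/a = 1/(0.56) = 1.785714, so |z| = sqrt(1.785714) = 1.3363 for both roots.
Moduli of all roots: 5.0000, 1.3363, 1.3363.
All moduli strictly greater than 1? Yes.
Verdict: Stationary.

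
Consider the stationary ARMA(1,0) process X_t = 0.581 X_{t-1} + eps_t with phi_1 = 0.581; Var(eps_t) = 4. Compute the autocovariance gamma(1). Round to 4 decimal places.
\gamma(1) = 3.5082

Multiply the model equation by X_{t-k} and take expectations. With theta_0 = psi_0 = 1 and psi_j the MA(infinity) weights, this gives
  gamma(k) - sum_i phi_i gamma(k-i) = c_k,
  c_k = sigma^2 * sum_{j=k..q} theta_j psi_{j-k}   (c_k = 0 for k > q),
using gamma(-m) = gamma(m).
Pure AR (q = 0): c_0 = sigma^2 = 4, c_k = 0 for k >= 1.
Equations for k = 0 and k = 1 (AR order 1):
  gamma(0) = phi_1 gamma(1) + c_0
  gamma(1) = phi_1 gamma(0) + c_1
Substituting the second into the first: gamma(0) (1 - phi_1^2) = c_0 + phi_1 c_1, so
  gamma(0) = c_0 / (1 - phi_1^2) = 4 / (1 - (0.581)^2) = 4 / 0.662439 = 6.038292.
  gamma(1) = phi_1 gamma(0) = (0.581)(6.038292) = 3.508248.
Therefore gamma(1) = 3.5082 (to 4 decimal places).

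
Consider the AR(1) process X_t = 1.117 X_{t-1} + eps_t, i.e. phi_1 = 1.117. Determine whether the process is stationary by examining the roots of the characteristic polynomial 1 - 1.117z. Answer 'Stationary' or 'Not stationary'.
\text{Not stationary}

The AR(p) characteristic polynomial is P(z) = 1 - 1.117z.
Stationarity requires all roots to lie outside the unit circle, i.e. |z| > 1 for every root.
This is linear in z: 1 + (-1.117) z = 0  =>  z = -1/(-1.117) = 0.895255,  |z| = 0.895255.
Moduli of all roots: 0.8953.
All moduli strictly greater than 1? No.
Verdict: Not stationary.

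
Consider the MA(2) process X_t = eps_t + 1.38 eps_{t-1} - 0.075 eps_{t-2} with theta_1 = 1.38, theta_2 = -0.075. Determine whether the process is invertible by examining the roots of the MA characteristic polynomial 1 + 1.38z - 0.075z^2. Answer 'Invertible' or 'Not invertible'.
\text{Not invertible}

The MA(q) characteristic polynomial is P(z) = 1 + 1.38z - 0.075z^2.
Invertibility requires all roots to lie outside the unit circle, i.e. |z| > 1 for every root.
Set 1 + (1.38) z + (-0.075) z^2 = 0, i.e. a z^2 + b z + c = 0 with a = -0.075, b = 1.38, c = 1.
Discriminant D = b^2 - 4ac = (1.38)^2 - 4*(-0.075)*1 = 1.9044 - (-0.3) = 2.2044.
D >= 0, so the roots are real: z = (-b +/- sqrt(D)) / (2a) = (-1.38 +/- 1.484722) / (-0.15).
  z_1 = (-1.38 + 1.484722) / (-0.15) = -0.6981,   |z_1| = 0.6981.
  z_2 = (-1.38 - 1.484722) / (-0.15) = 19.0981,   |z_2| = 19.0981.
Moduli of all roots: 0.6981, 19.0981.
All moduli strictly greater than 1? No.
Verdict: Not invertible.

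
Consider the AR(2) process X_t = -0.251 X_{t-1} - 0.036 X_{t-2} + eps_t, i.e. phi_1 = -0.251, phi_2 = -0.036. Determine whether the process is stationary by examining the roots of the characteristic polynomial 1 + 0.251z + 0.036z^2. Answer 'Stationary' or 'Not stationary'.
\text{Stationary}

The AR(p) characteristic polynomial is P(z) = 1 + 0.251z + 0.036z^2.
Stationarity requires all roots to lie outside the unit circle, i.e. |z| > 1 for every root.
Set 1 + (0.251) z + (0.036) z^2 = 0, i.e. a z^2 + b z + c = 0 with a = 0.036, b = 0.251, c = 1.
Discriminant D = b^2 - 4ac = (0.251)^2 - 4*(0.036)*1 = 0.063001 - (0.144) = -0.080999.
D < 0, so the roots are the complex-conjugate pair z = (-b +/- i sqrt(-D)) / (2a) = -3.4861 +/- 3.9528i.
For a conjugate pair |z|^2 = z * conj(z) = (product of roots) = c/a = 1/(0.036) = 27.777778, so |z| = sqrt(27.777778) = 5.2705 for both roots.
Moduli of all roots: 5.2705, 5.2705.
All moduli strictly greater than 1? Yes.
Verdict: Stationary.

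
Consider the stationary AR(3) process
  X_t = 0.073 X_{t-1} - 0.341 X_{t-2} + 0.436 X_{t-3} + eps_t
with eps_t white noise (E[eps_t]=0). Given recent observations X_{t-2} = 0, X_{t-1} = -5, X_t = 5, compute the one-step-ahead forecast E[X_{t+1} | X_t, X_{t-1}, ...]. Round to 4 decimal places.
E[X_{t+1} \mid \mathcal F_t] = 2.0700

For an AR(p) model X_t = c + sum_i phi_i X_{t-i} + eps_t, the
one-step-ahead conditional mean is
  E[X_{t+1} | X_t, ...] = c + sum_i phi_i X_{t+1-i}.
Substitute known values:
  E[X_{t+1} | ...] = (0.073) * (5) + (-0.341) * (-5) + (0.436) * (0)
                   = 2.0700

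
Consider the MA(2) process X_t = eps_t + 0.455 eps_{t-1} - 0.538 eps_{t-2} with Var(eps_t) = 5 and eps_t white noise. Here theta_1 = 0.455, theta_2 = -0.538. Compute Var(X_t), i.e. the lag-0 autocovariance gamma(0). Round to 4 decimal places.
\gamma(0) = 7.4823

For an MA(q) process X_t = eps_t + sum_i theta_i eps_{t-i} with
Var(eps_t) = sigma^2, the variance is
  gamma(0) = sigma^2 * (1 + sum_i theta_i^2).
  sum_i theta_i^2 = (0.455)^2 + (-0.538)^2 = 0.207025 + 0.289444 = 0.496469.
  gamma(0) = 5 * (1 + 0.496469) = 5 * 1.496469 = 7.482345, which rounds to 7.4823.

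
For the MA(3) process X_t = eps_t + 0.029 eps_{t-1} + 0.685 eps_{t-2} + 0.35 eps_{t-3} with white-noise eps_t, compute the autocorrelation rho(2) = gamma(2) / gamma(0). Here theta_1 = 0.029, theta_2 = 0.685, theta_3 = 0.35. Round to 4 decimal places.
\rho(2) = 0.4365

For an MA(q) process with theta_0 = 1, the autocovariance is
  gamma(k) = sigma^2 * sum_{i=0..q-k} theta_i * theta_{i+k},
and rho(k) = gamma(k) / gamma(0). Sigma^2 cancels.
  numerator   = (1)*(0.685) + (0.029)*(0.35) = 0.69515.
  denominator = (1)^2 + (0.029)^2 + (0.685)^2 + (0.35)^2 = 1.592566.
  rho(2) = 0.69515 / 1.592566 = 0.4365.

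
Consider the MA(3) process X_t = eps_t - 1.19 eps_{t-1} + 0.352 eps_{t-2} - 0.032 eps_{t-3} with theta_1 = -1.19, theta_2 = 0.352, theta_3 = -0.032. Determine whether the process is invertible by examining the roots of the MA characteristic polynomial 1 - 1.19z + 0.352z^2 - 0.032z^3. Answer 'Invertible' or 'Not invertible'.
\text{Invertible}

The MA(q) characteristic polynomial is P(z) = 1 - 1.19z + 0.352z^2 - 0.032z^3.
Invertibility requires all roots to lie outside the unit circle, i.e. |z| > 1 for every root.
Degree 3: look for a simple real root z0 first, then factor out (1 - z/z0) and solve the remaining quadratic.
Testing z0 = 1.25: P(1.25) = 1 + (-1.19)(1.25) + (0.352)(1.25)^2 + (-0.032)(1.25)^3
  = 1 + (-1.4875) + (0.55) + (-0.0625) = 0.  So z_0 = 1.25 is a root, |z_0| = 1.25.
Divide out the factor (1 - 0.8 z) = (1 - z/z0) (since 1/z0 = 0.8):
  P(z) = (1 - 0.8 z)(1 + (-0.39) z + (0.04) z^2)
  [check: z-coef -0.39 - (0.8) = -1.19; z^2-coef 0.04 - (0.8)(-0.39) = 0.352; z^3-coef -(0.8)(0.04) = -0.032.]
Remaining roots from the quadratic factor 1 + (-0.39) z + (0.04) z^2:
  Set 1 + (-0.39) z + (0.04) z^2 = 0, i.e. a z^2 + b z + c = 0 with a = 0.04, b = -0.39, c = 1.
  Discriminant D = b^2 - 4ac = (-0.39)^2 - 4*(0.04)*1 = 0.1521 - (0.16) = -0.0079.
  D < 0, so the roots are the complex-conjugate pair z = (-b +/- i sqrt(-D)) / (2a) = 4.875 +/- 1.111i.
  For a conjugate pair |z|^2 = z * conj(z) = (product of roots) = c/a = 1/(0.04) = 25, so |z| = sqrt(25) = 5 for both roots.
Moduli of all roots: 1.2500, 5.0000, 5.0000.
All moduli strictly greater than 1? Yes.
Verdict: Invertible.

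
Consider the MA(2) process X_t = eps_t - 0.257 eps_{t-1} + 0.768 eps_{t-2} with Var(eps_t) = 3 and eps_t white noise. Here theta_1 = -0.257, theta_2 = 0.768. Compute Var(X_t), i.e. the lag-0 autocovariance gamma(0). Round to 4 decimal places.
\gamma(0) = 4.9676

For an MA(q) process X_t = eps_t + sum_i theta_i eps_{t-i} with
Var(eps_t) = sigma^2, the variance is
  gamma(0) = sigma^2 * (1 + sum_i theta_i^2).
  sum_i theta_i^2 = (-0.257)^2 + (0.768)^2 = 0.066049 + 0.589824 = 0.655873.
  gamma(0) = 3 * (1 + 0.655873) = 3 * 1.655873 = 4.967619, which rounds to 4.9676.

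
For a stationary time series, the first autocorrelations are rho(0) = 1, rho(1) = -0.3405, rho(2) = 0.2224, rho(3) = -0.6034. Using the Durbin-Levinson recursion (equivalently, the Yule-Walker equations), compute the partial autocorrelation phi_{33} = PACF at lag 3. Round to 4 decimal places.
\phi_{33} = -0.5691

The PACF at lag k is phi_{kk}, the last component of the solution
to the Yule-Walker system G_k phi = r_k where
  (G_k)_{ij} = rho(|i - j|), (r_k)_i = rho(i), i,j = 1..k.
Equivalently, Durbin-Levinson gives phi_{kk} iteratively:
  phi_{11} = rho(1)
  phi_{kk} = [rho(k) - sum_{j=1..k-1} phi_{k-1,j} rho(k-j)]
            / [1 - sum_{j=1..k-1} phi_{k-1,j} rho(j)],
  phi_{k,j} = phi_{k-1,j} - phi_{kk} phi_{k-1,k-j},  j = 1..k-1.
Step k = 1:
  phi_11 = rho(1) = -0.3405.
Step k = 2:
  phi_22 = [rho(2) - phi_11 rho(1)] / [1 - phi_11 rho(1)] = [0.2224 - (-0.3405)(-0.3405)] / [1 - (-0.3405)(-0.3405)]
         = 0.10645975 / 0.88405975 = 0.120421.
  Update: phi_21 = phi_11 - phi_22 phi_11 = -0.3405 - (0.120421)(-0.3405) = -0.299496.
Step k = 3:
  phi_33 = [rho(3) - phi_21 rho(2) - phi_22 rho(1)] / [1 - phi_21 rho(1) - phi_22 rho(2)]
    numerator   = -0.6034 - (-0.299496)(0.2224) - (0.120421)(-0.3405) = -0.49578848
    denominator = 1 - (-0.299496)(-0.3405) - (0.120421)(0.2224) = 0.87123971
  phi_33 = -0.49578848 / 0.87123971 = -0.5691.
Therefore phi_{33} = -0.5691.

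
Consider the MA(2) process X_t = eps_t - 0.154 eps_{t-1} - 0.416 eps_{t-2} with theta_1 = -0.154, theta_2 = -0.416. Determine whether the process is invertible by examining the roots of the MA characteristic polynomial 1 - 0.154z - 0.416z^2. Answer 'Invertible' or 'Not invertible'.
\text{Invertible}

The MA(q) characteristic polynomial is P(z) = 1 - 0.154z - 0.416z^2.
Invertibility requires all roots to lie outside the unit circle, i.e. |z| > 1 for every root.
Set 1 + (-0.154) z + (-0.416) z^2 = 0, i.e. a z^2 + b z + c = 0 with a = -0.416, b = -0.154, c = 1.
Discriminant D = b^2 - 4ac = (-0.154)^2 - 4*(-0.416)*1 = 0.023716 - (-1.664) = 1.687716.
D >= 0, so the roots are real: z = (-b +/- sqrt(D)) / (2a) = (0.154 +/- 1.299121) / (-0.832).
  z_1 = (0.154 + 1.299121) / (-0.832) = -1.7465,   |z_1| = 1.7465.
  z_2 = (0.154 - 1.299121) / (-0.832) = 1.3763,   |z_2| = 1.3763.
Moduli of all roots: 1.7465, 1.3763.
All moduli strictly greater than 1? Yes.
Verdict: Invertible.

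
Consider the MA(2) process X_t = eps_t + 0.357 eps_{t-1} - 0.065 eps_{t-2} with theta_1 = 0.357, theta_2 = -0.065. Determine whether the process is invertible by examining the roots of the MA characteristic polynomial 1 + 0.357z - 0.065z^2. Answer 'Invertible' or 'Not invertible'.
\text{Invertible}

The MA(q) characteristic polynomial is P(z) = 1 + 0.357z - 0.065z^2.
Invertibility requires all roots to lie outside the unit circle, i.e. |z| > 1 for every root.
Set 1 + (0.357) z + (-0.065) z^2 = 0, i.e. a z^2 + b z + c = 0 with a = -0.065, b = 0.357, c = 1.
Discriminant D = b^2 - 4ac = (0.357)^2 - 4*(-0.065)*1 = 0.127449 - (-0.26) = 0.387449.
D >= 0, so the roots are real: z = (-b +/- sqrt(D)) / (2a) = (-0.357 +/- 0.622454) / (-0.13).
  z_1 = (-0.357 + 0.622454) / (-0.13) = -2.042,   |z_1| = 2.042.
  z_2 = (-0.357 - 0.622454) / (-0.13) = 7.5343,   |z_2| = 7.5343.
Moduli of all roots: 2.0420, 7.5343.
All moduli strictly greater than 1? Yes.
Verdict: Invertible.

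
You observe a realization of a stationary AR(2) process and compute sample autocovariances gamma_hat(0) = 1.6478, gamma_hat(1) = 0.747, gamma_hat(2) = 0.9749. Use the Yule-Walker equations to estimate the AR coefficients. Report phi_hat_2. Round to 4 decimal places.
\hat\phi_{2} = 0.4860

The Yule-Walker equations for an AR(p) process read, in matrix form,
  Gamma_p phi = r_p,   with   (Gamma_p)_{ij} = gamma(|i - j|),
                       (r_p)_i = gamma(i),   i,j = 1..p.
Substitute the sample gammas (Toeplitz matrix and right-hand side of size 2):
  Gamma_p = [[1.6478, 0.747], [0.747, 1.6478]]
  r_p     = [0.747, 0.9749]
Written out:
  1.6478 phi_1 + 0.747 phi_2 = 0.747
  0.747 phi_1 + 1.6478 phi_2 = 0.9749
Solve by Cramer's rule:
  det = gamma(0)^2 - gamma(1)^2 = (1.6478)^2 - (0.747)^2 = 2.71524484 - 0.558009 = 2.15723584
  phi_hat_1 = [gamma(1) gamma(0) - gamma(1) gamma(2)] / det = [(0.747)(1.6478) - (0.747)(0.9749)] / 2.15723584 = 0.5026563 / 2.15723584 = 0.233
  phi_hat_2 = [gamma(0) gamma(2) - gamma(1)^2] / det = [(1.6478)(0.9749) - (0.747)^2] / 2.15723584 = 1.04843122 / 2.15723584 = 0.486
So phi_hat = [0.2330, 0.4860].
Therefore phi_hat_2 = 0.4860.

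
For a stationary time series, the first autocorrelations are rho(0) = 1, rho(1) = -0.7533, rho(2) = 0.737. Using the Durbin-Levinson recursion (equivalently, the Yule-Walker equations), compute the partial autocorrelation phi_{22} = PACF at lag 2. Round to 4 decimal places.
\phi_{22} = 0.3920

The PACF at lag k is phi_{kk}, the last component of the solution
to the Yule-Walker system G_k phi = r_k where
  (G_k)_{ij} = rho(|i - j|), (r_k)_i = rho(i), i,j = 1..k.
Equivalently, Durbin-Levinson gives phi_{kk} iteratively:
  phi_{11} = rho(1)
  phi_{kk} = [rho(k) - sum_{j=1..k-1} phi_{k-1,j} rho(k-j)]
            / [1 - sum_{j=1..k-1} phi_{k-1,j} rho(j)],
  phi_{k,j} = phi_{k-1,j} - phi_{kk} phi_{k-1,k-j},  j = 1..k-1.
Step k = 1:
  phi_11 = rho(1) = -0.7533.
Step k = 2:
  phi_22 = [rho(2) - phi_11 rho(1)] / [1 - phi_11 rho(1)] = [0.737 - (-0.7533)(-0.7533)] / [1 - (-0.7533)(-0.7533)]
         = 0.16953911 / 0.43253911 = 0.392.
Therefore phi_{22} = 0.3920.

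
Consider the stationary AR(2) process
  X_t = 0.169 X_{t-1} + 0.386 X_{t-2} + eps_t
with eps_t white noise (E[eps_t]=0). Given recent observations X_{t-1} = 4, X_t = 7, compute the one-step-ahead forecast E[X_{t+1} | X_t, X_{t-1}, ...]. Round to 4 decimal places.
E[X_{t+1} \mid \mathcal F_t] = 2.7270

For an AR(p) model X_t = c + sum_i phi_i X_{t-i} + eps_t, the
one-step-ahead conditional mean is
  E[X_{t+1} | X_t, ...] = c + sum_i phi_i X_{t+1-i}.
Substitute known values:
  E[X_{t+1} | ...] = (0.169) * (7) + (0.386) * (4)
                   = 2.7270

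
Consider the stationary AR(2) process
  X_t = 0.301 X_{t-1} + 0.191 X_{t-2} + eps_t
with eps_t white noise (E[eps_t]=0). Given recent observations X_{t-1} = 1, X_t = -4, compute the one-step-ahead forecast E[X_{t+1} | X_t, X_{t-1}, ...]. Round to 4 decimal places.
E[X_{t+1} \mid \mathcal F_t] = -1.0130

For an AR(p) model X_t = c + sum_i phi_i X_{t-i} + eps_t, the
one-step-ahead conditional mean is
  E[X_{t+1} | X_t, ...] = c + sum_i phi_i X_{t+1-i}.
Substitute known values:
  E[X_{t+1} | ...] = (0.301) * (-4) + (0.191) * (1)
                   = -1.0130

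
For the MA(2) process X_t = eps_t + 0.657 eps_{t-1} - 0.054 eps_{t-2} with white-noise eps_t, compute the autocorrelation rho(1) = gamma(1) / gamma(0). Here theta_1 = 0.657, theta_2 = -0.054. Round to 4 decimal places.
\rho(1) = 0.4332

For an MA(q) process with theta_0 = 1, the autocovariance is
  gamma(k) = sigma^2 * sum_{i=0..q-k} theta_i * theta_{i+k},
and rho(k) = gamma(k) / gamma(0). Sigma^2 cancels.
  numerator   = (1)*(0.657) + (0.657)*(-0.054) = 0.621522.
  denominator = (1)^2 + (0.657)^2 + (-0.054)^2 = 1.434565.
  rho(1) = 0.621522 / 1.434565 = 0.4332.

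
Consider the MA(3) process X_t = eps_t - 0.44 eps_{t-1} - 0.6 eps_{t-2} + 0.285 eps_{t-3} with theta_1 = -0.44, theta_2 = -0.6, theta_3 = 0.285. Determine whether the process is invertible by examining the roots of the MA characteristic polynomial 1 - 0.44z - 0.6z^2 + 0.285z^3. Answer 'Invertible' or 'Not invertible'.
\text{Invertible}

The MA(q) characteristic polynomial is P(z) = 1 - 0.44z - 0.6z^2 + 0.285z^3.
Invertibility requires all roots to lie outside the unit circle, i.e. |z| > 1 for every root.
Degree 3: look for a simple real root z0 first, then factor out (1 - z/z0) and solve the remaining quadratic.
Testing z0 = 2: P(2) = 1 + (-0.44)(2) + (-0.6)(2)^2 + (0.285)(2)^3
  = 1 + (-0.88) + (-2.4) + (2.28) = 0.  So z_0 = 2 is a root, |z_0| = 2.
Divide out the factor (1 - 0.5 z) = (1 - z/z0) (since 1/z0 = 0.5):
  P(z) = (1 - 0.5 z)(1 + (0.06) z + (-0.57) z^2)
  [check: z-coef 0.06 - (0.5) = -0.44; z^2-coef -0.57 - (0.5)(0.06) = -0.6; z^3-coef -(0.5)(-0.57) = 0.285.]
Remaining roots from the quadratic factor 1 + (0.06) z + (-0.57) z^2:
  Set 1 + (0.06) z + (-0.57) z^2 = 0, i.e. a z^2 + b z + c = 0 with a = -0.57, b = 0.06, c = 1.
  Discriminant D = b^2 - 4ac = (0.06)^2 - 4*(-0.57)*1 = 0.0036 - (-2.28) = 2.2836.
  D >= 0, so the roots are real: z = (-b +/- sqrt(D)) / (2a) = (-0.06 +/- 1.511158) / (-1.14).
    z_1 = (-0.06 + 1.511158) / (-1.14) = -1.2729,   |z_1| = 1.2729.
    z_2 = (-0.06 - 1.511158) / (-1.14) = 1.3782,   |z_2| = 1.3782.
Moduli of all roots: 2.0000, 1.2729, 1.3782.
All moduli strictly greater than 1? Yes.
Verdict: Invertible.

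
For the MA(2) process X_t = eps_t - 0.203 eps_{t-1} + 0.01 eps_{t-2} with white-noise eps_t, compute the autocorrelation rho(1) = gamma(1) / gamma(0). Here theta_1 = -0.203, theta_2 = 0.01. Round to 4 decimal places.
\rho(1) = -0.1969

For an MA(q) process with theta_0 = 1, the autocovariance is
  gamma(k) = sigma^2 * sum_{i=0..q-k} theta_i * theta_{i+k},
and rho(k) = gamma(k) / gamma(0). Sigma^2 cancels.
  numerator   = (1)*(-0.203) + (-0.203)*(0.01) = -0.20503.
  denominator = (1)^2 + (-0.203)^2 + (0.01)^2 = 1.041309.
  rho(1) = -0.20503 / 1.041309 = -0.1969.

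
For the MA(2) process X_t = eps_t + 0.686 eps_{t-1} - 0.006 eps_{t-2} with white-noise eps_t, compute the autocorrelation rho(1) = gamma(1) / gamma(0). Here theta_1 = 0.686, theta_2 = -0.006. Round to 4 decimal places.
\rho(1) = 0.4637

For an MA(q) process with theta_0 = 1, the autocovariance is
  gamma(k) = sigma^2 * sum_{i=0..q-k} theta_i * theta_{i+k},
and rho(k) = gamma(k) / gamma(0). Sigma^2 cancels.
  numerator   = (1)*(0.686) + (0.686)*(-0.006) = 0.681884.
  denominator = (1)^2 + (0.686)^2 + (-0.006)^2 = 1.470632.
  rho(1) = 0.681884 / 1.470632 = 0.4637.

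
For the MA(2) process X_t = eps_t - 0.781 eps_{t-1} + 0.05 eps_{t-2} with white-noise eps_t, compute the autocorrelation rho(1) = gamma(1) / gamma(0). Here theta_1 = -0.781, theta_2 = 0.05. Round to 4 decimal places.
\rho(1) = -0.5086

For an MA(q) process with theta_0 = 1, the autocovariance is
  gamma(k) = sigma^2 * sum_{i=0..q-k} theta_i * theta_{i+k},
and rho(k) = gamma(k) / gamma(0). Sigma^2 cancels.
  numerator   = (1)*(-0.781) + (-0.781)*(0.05) = -0.82005.
  denominator = (1)^2 + (-0.781)^2 + (0.05)^2 = 1.612461.
  rho(1) = -0.82005 / 1.612461 = -0.5086.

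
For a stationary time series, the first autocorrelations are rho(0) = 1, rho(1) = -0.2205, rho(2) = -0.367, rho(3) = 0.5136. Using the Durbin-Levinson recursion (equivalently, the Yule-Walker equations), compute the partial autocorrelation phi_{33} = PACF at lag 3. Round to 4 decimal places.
\phi_{33} = 0.3910

The PACF at lag k is phi_{kk}, the last component of the solution
to the Yule-Walker system G_k phi = r_k where
  (G_k)_{ij} = rho(|i - j|), (r_k)_i = rho(i), i,j = 1..k.
Equivalently, Durbin-Levinson gives phi_{kk} iteratively:
  phi_{11} = rho(1)
  phi_{kk} = [rho(k) - sum_{j=1..k-1} phi_{k-1,j} rho(k-j)]
            / [1 - sum_{j=1..k-1} phi_{k-1,j} rho(j)],
  phi_{k,j} = phi_{k-1,j} - phi_{kk} phi_{k-1,k-j},  j = 1..k-1.
Step k = 1:
  phi_11 = rho(1) = -0.2205.
Step k = 2:
  phi_22 = [rho(2) - phi_11 rho(1)] / [1 - phi_11 rho(1)] = [-0.367 - (-0.2205)(-0.2205)] / [1 - (-0.2205)(-0.2205)]
         = -0.41562025 / 0.95137975 = -0.436861.
  Update: phi_21 = phi_11 - phi_22 phi_11 = -0.2205 - (-0.436861)(-0.2205) = -0.316828.
Step k = 3:
  phi_33 = [rho(3) - phi_21 rho(2) - phi_22 rho(1)] / [1 - phi_21 rho(1) - phi_22 rho(2)]
    numerator   = 0.5136 - (-0.316828)(-0.367) - (-0.436861)(-0.2205) = 0.30099647
    denominator = 1 - (-0.316828)(-0.2205) - (-0.436861)(-0.367) = 0.76981167
  phi_33 = 0.30099647 / 0.76981167 = 0.391.
Therefore phi_{33} = 0.3910.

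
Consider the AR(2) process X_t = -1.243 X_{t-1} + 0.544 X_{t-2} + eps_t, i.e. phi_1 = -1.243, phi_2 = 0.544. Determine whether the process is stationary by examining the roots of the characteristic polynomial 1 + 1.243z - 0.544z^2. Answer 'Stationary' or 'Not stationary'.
\text{Not stationary}

The AR(p) characteristic polynomial is P(z) = 1 + 1.243z - 0.544z^2.
Stationarity requires all roots to lie outside the unit circle, i.e. |z| > 1 for every root.
Set 1 + (1.243) z + (-0.544) z^2 = 0, i.e. a z^2 + b z + c = 0 with a = -0.544, b = 1.243, c = 1.
Discriminant D = b^2 - 4ac = (1.243)^2 - 4*(-0.544)*1 = 1.545049 - (-2.176) = 3.721049.
D >= 0, so the roots are real: z = (-b +/- sqrt(D)) / (2a) = (-1.243 +/- 1.929002) / (-1.088).
  z_1 = (-1.243 + 1.929002) / (-1.088) = -0.6305,   |z_1| = 0.6305.
  z_2 = (-1.243 - 1.929002) / (-1.088) = 2.9154,   |z_2| = 2.9154.
Moduli of all roots: 0.6305, 2.9154.
All moduli strictly greater than 1? No.
Verdict: Not stationary.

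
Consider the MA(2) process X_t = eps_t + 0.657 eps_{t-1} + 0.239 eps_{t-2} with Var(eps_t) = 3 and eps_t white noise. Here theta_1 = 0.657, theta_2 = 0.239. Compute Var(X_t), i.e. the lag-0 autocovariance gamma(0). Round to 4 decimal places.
\gamma(0) = 4.4663

For an MA(q) process X_t = eps_t + sum_i theta_i eps_{t-i} with
Var(eps_t) = sigma^2, the variance is
  gamma(0) = sigma^2 * (1 + sum_i theta_i^2).
  sum_i theta_i^2 = (0.657)^2 + (0.239)^2 = 0.431649 + 0.057121 = 0.48877.
  gamma(0) = 3 * (1 + 0.48877) = 3 * 1.48877 = 4.46631, which rounds to 4.4663.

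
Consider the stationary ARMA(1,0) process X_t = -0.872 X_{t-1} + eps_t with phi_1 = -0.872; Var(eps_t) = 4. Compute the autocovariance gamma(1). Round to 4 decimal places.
\gamma(1) = -14.5566

Multiply the model equation by X_{t-k} and take expectations. With theta_0 = psi_0 = 1 and psi_j the MA(infinity) weights, this gives
  gamma(k) - sum_i phi_i gamma(k-i) = c_k,
  c_k = sigma^2 * sum_{j=k..q} theta_j psi_{j-k}   (c_k = 0 for k > q),
using gamma(-m) = gamma(m).
Pure AR (q = 0): c_0 = sigma^2 = 4, c_k = 0 for k >= 1.
Equations for k = 0 and k = 1 (AR order 1):
  gamma(0) = phi_1 gamma(1) + c_0
  gamma(1) = phi_1 gamma(0) + c_1
Substituting the second into the first: gamma(0) (1 - phi_1^2) = c_0 + phi_1 c_1, so
  gamma(0) = c_0 / (1 - phi_1^2) = 4 / (1 - (-0.872)^2) = 4 / 0.239616 = 16.693376.
  gamma(1) = phi_1 gamma(0) = (-0.872)(16.693376) = -14.556624.
Therefore gamma(1) = -14.5566 (to 4 decimal places).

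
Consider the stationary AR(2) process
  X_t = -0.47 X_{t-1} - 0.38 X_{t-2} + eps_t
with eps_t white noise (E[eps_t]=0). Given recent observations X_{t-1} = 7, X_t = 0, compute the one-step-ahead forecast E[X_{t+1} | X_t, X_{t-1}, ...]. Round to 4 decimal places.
E[X_{t+1} \mid \mathcal F_t] = -2.6600

For an AR(p) model X_t = c + sum_i phi_i X_{t-i} + eps_t, the
one-step-ahead conditional mean is
  E[X_{t+1} | X_t, ...] = c + sum_i phi_i X_{t+1-i}.
Substitute known values:
  E[X_{t+1} | ...] = (-0.47) * (0) + (-0.38) * (7)
                   = -2.6600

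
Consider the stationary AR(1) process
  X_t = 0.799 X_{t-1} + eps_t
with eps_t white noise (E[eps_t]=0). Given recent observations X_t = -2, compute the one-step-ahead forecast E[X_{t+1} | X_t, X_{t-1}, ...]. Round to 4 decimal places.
E[X_{t+1} \mid \mathcal F_t] = -1.5980

For an AR(p) model X_t = c + sum_i phi_i X_{t-i} + eps_t, the
one-step-ahead conditional mean is
  E[X_{t+1} | X_t, ...] = c + sum_i phi_i X_{t+1-i}.
Substitute known values:
  E[X_{t+1} | ...] = (0.799) * (-2)
                   = -1.5980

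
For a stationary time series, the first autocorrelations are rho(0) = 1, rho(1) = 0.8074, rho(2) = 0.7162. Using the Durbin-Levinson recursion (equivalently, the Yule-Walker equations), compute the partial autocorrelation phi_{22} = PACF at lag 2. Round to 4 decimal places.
\phi_{22} = 0.1847

The PACF at lag k is phi_{kk}, the last component of the solution
to the Yule-Walker system G_k phi = r_k where
  (G_k)_{ij} = rho(|i - j|), (r_k)_i = rho(i), i,j = 1..k.
Equivalently, Durbin-Levinson gives phi_{kk} iteratively:
  phi_{11} = rho(1)
  phi_{kk} = [rho(k) - sum_{j=1..k-1} phi_{k-1,j} rho(k-j)]
            / [1 - sum_{j=1..k-1} phi_{k-1,j} rho(j)],
  phi_{k,j} = phi_{k-1,j} - phi_{kk} phi_{k-1,k-j},  j = 1..k-1.
Step k = 1:
  phi_11 = rho(1) = 0.8074.
Step k = 2:
  phi_22 = [rho(2) - phi_11 rho(1)] / [1 - phi_11 rho(1)] = [0.7162 - (0.8074)(0.8074)] / [1 - (0.8074)(0.8074)]
         = 0.06430524 / 0.34810524 = 0.1847.
Therefore phi_{22} = 0.1847.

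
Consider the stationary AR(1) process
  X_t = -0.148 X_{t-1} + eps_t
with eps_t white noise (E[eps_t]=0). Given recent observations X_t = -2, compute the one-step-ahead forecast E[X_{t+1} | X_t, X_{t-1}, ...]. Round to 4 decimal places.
E[X_{t+1} \mid \mathcal F_t] = 0.2960

For an AR(p) model X_t = c + sum_i phi_i X_{t-i} + eps_t, the
one-step-ahead conditional mean is
  E[X_{t+1} | X_t, ...] = c + sum_i phi_i X_{t+1-i}.
Substitute known values:
  E[X_{t+1} | ...] = (-0.148) * (-2)
                   = 0.2960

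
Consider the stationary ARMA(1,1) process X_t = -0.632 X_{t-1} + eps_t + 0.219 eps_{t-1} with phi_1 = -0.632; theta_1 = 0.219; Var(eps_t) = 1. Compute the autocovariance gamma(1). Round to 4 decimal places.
\gamma(1) = -0.5925

Multiply the model equation by X_{t-k} and take expectations. With theta_0 = psi_0 = 1 and psi_j the MA(infinity) weights, this gives
  gamma(k) - sum_i phi_i gamma(k-i) = c_k,
  c_k = sigma^2 * sum_{j=k..q} theta_j psi_{j-k}   (c_k = 0 for k > q),
using gamma(-m) = gamma(m).
psi-weights needed (psi_j = theta_j + sum_i phi_i psi_{j-i}):
  psi_1 = theta_1 + phi_1 = 0.219 + (-0.632) = -0.413
Right-hand sides:
  c_0 = sigma^2 (1 + theta_1 psi_1) = 1 * (1 + (0.219)(-0.413)) = 1 * 0.909553 = 0.909553
  c_1 = sigma^2 theta_1 = 1 * (0.219) = 0.219
  c_2 = 0
Equations for k = 0 and k = 1 (AR order 1):
  gamma(0) = phi_1 gamma(1) + c_0
  gamma(1) = phi_1 gamma(0) + c_1
Substituting the second into the first: gamma(0) (1 - phi_1^2) = c_0 + phi_1 c_1, so
  gamma(0) = (c_0 + phi_1 c_1) / (1 - phi_1^2) = (0.909553 + (-0.632)(0.219)) / (1 - (-0.632)^2) = 0.771145 / 0.600576 = 1.284009.
  gamma(1) = phi_1 gamma(0) + c_1 = (-0.632)(1.284009) + (0.219) = -0.592494.
Therefore gamma(1) = -0.5925 (to 4 decimal places).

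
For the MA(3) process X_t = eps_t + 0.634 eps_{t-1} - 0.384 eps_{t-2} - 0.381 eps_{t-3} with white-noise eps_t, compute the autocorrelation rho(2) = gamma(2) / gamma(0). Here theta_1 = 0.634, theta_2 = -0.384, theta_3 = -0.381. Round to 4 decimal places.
\rho(2) = -0.3692

For an MA(q) process with theta_0 = 1, the autocovariance is
  gamma(k) = sigma^2 * sum_{i=0..q-k} theta_i * theta_{i+k},
and rho(k) = gamma(k) / gamma(0). Sigma^2 cancels.
  numerator   = (1)*(-0.384) + (0.634)*(-0.381) = -0.625554.
  denominator = (1)^2 + (0.634)^2 + (-0.384)^2 + (-0.381)^2 = 1.694573.
  rho(2) = -0.625554 / 1.694573 = -0.3692.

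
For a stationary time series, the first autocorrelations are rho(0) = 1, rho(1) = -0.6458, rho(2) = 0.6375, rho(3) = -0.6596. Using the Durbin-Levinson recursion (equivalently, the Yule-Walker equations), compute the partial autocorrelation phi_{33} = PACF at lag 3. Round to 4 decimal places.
\phi_{33} = -0.3190

The PACF at lag k is phi_{kk}, the last component of the solution
to the Yule-Walker system G_k phi = r_k where
  (G_k)_{ij} = rho(|i - j|), (r_k)_i = rho(i), i,j = 1..k.
Equivalently, Durbin-Levinson gives phi_{kk} iteratively:
  phi_{11} = rho(1)
  phi_{kk} = [rho(k) - sum_{j=1..k-1} phi_{k-1,j} rho(k-j)]
            / [1 - sum_{j=1..k-1} phi_{k-1,j} rho(j)],
  phi_{k,j} = phi_{k-1,j} - phi_{kk} phi_{k-1,k-j},  j = 1..k-1.
Step k = 1:
  phi_11 = rho(1) = -0.6458.
Step k = 2:
  phi_22 = [rho(2) - phi_11 rho(1)] / [1 - phi_11 rho(1)] = [0.6375 - (-0.6458)(-0.6458)] / [1 - (-0.6458)(-0.6458)]
         = 0.22044236 / 0.58294236 = 0.378155.
  Update: phi_21 = phi_11 - phi_22 phi_11 = -0.6458 - (0.378155)(-0.6458) = -0.401588.
Step k = 3:
  phi_33 = [rho(3) - phi_21 rho(2) - phi_22 rho(1)] / [1 - phi_21 rho(1) - phi_22 rho(2)]
    numerator   = -0.6596 - (-0.401588)(0.6375) - (0.378155)(-0.6458) = -0.15937555
    denominator = 1 - (-0.401588)(-0.6458) - (0.378155)(0.6375) = 0.49958106
  phi_33 = -0.15937555 / 0.49958106 = -0.319.
Therefore phi_{33} = -0.3190.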